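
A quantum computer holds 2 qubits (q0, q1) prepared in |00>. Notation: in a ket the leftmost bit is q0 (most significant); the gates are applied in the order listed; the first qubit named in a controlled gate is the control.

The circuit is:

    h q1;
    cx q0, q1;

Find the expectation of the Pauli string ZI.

The observable ZI averages to 1.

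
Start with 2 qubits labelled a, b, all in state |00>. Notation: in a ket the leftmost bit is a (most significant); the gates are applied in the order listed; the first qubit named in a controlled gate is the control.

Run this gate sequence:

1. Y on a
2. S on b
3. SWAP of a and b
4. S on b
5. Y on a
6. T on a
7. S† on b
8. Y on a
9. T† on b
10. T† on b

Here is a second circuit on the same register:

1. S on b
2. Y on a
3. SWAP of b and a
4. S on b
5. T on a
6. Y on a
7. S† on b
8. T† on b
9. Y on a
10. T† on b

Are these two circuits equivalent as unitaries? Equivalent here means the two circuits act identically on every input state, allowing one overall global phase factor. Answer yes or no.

No, they are not equivalent — no single phase factor reconciles the two unitaries.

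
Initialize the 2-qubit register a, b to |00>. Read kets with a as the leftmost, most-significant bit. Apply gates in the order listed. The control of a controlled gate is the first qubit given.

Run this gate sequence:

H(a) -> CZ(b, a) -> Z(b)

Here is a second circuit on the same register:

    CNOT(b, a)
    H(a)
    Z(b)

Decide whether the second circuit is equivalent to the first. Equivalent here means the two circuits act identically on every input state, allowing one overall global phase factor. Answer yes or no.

Yes, they are equivalent — the unitaries differ by at most a global phase.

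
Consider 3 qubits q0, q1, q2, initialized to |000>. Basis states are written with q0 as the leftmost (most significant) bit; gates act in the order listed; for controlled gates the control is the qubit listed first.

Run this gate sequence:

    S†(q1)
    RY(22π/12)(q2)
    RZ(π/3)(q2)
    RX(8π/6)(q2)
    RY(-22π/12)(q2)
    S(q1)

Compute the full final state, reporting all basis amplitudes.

The final amplitudes are (sqrt(3) + 2 - sqrt(3)*I + (-sqrt(3)*exp(2*I*pi/3) - sqrt(3)*exp(I*pi/6) + 2*exp(I*pi/6))*exp(I*pi/6))*exp(5*I*pi/6)/8 on |000>, (1 + (-2*sqrt(3)*exp(2*I*pi/3) - exp(I*pi/6) + 3*exp(2*I*pi/3))*exp(I*pi/6) + 3*I + 2*sqrt(3)*I)*exp(5*I*pi/6)/8 on |001>, and 0 on every other basis state.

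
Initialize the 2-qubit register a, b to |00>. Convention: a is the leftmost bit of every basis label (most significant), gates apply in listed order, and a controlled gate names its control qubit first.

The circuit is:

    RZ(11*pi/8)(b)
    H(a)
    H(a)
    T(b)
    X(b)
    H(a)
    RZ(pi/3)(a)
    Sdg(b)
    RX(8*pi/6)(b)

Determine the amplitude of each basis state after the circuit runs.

After the circuit, the state carries amplitude sqrt(6)*exp(7*I*pi/48)/4 on |00>, -sqrt(2)*exp(31*I*pi/48)/4 on |01>, sqrt(6)*exp(23*I*pi/48)/4 on |10>, -sqrt(2)*exp(47*I*pi/48)/4 on |11>. Key observation: gates 2-3 undo each other exactly, leaving only the rest of the circuit to track.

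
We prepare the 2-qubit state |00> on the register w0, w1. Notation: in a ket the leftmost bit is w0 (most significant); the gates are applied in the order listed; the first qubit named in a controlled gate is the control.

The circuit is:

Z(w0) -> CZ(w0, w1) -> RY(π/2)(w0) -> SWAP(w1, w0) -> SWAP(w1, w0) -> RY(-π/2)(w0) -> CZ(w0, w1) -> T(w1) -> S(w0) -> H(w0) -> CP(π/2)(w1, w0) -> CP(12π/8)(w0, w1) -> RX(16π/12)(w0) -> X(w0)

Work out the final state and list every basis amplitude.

The final amplitudes are -sqrt(2)/4 - sqrt(6)*I/4 on |00>, 0 on |01>, -sqrt(2)/4 - sqrt(6)*I/4 on |10>, 0 on |11>.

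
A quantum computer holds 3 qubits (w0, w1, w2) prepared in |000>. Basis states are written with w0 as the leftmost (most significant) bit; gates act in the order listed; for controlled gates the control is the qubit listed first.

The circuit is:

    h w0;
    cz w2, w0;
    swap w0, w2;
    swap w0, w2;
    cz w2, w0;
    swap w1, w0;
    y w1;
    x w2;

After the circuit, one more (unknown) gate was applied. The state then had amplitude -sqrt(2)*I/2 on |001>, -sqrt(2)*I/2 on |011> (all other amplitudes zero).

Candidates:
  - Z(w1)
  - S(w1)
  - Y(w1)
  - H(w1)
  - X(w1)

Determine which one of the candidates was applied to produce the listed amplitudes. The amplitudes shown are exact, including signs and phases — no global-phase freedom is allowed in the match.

The unique candidate consistent with the amplitudes is Z(w1). Key observation: steps 2-5 multiply out to the identity, so the circuit reduces to the remaining gates.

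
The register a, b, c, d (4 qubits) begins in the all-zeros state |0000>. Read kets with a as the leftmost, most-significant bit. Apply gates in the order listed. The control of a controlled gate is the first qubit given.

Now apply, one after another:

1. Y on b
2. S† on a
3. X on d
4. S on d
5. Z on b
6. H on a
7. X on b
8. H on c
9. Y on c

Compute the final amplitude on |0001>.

|0001> carries amplitude -I/2 in the final state.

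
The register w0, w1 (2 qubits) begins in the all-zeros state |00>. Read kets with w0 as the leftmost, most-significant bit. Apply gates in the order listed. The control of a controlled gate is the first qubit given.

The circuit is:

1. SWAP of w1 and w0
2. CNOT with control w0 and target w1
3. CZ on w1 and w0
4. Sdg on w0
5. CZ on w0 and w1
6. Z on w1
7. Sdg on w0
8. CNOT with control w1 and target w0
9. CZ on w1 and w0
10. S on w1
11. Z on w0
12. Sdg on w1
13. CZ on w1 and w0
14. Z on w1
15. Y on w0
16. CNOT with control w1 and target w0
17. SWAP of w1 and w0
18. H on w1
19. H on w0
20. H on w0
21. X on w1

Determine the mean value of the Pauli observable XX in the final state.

The observable XX averages to 0.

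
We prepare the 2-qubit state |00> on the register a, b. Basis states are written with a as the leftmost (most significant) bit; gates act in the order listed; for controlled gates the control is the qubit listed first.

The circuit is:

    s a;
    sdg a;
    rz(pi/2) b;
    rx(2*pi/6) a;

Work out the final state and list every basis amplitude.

After the circuit, the state carries amplitude -sqrt(3)*exp(3*I*pi/4)/2 on |00>, 0 on |01>, -exp(I*pi/4)/2 on |10>, 0 on |11>.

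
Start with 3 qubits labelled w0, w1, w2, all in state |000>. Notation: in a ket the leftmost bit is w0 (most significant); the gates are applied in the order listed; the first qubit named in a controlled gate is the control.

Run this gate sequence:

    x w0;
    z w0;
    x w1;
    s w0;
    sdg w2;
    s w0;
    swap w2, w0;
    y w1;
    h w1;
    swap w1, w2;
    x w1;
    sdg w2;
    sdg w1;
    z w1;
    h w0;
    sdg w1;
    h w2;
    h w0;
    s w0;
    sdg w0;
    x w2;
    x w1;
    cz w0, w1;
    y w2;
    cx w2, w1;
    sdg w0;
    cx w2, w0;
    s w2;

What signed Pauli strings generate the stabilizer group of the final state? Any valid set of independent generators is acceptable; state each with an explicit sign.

One valid set of independent stabilizer generators is +XXX, +ZIZ, -IZZ (any independent generating set of the same group is equally correct). Key observation: steps 19-20 multiply out to the identity, so the circuit reduces to the remaining gates.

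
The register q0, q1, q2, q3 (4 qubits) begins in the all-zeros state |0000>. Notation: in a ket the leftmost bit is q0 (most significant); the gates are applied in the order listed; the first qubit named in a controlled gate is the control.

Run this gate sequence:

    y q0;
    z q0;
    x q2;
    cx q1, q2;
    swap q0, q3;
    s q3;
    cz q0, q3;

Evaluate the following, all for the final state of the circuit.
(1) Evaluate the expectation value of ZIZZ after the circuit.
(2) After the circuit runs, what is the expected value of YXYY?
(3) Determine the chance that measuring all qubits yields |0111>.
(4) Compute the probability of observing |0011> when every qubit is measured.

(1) The observable ZIZZ averages to 1.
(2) In the final state, YXYY has expectation 0.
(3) The probability of measuring |0111> is 0.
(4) The probability of measuring |0011> is 1.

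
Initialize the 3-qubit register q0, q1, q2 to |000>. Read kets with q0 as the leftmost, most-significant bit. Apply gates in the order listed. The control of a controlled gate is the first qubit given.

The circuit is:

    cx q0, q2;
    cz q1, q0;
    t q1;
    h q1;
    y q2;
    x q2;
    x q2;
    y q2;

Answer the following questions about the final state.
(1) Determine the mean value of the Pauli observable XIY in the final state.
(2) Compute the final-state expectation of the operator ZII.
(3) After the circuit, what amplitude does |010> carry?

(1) The expectation value of XIY is 0. Key observation: the block from step 5 through step 8 cancels to the identity and can be dropped.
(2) The observable ZII averages to 1.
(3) The amplitude on |010> is sqrt(2)/2.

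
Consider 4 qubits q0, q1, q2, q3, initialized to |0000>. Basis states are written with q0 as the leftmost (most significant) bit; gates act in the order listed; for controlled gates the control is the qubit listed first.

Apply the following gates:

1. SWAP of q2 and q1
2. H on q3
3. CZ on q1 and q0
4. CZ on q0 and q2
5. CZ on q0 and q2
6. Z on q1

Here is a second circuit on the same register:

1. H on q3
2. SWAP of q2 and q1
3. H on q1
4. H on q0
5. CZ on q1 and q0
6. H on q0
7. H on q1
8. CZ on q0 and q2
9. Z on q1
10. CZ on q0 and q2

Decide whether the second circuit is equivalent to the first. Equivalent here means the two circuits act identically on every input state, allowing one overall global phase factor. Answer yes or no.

No, they are not equivalent — no single phase factor reconciles the two unitaries.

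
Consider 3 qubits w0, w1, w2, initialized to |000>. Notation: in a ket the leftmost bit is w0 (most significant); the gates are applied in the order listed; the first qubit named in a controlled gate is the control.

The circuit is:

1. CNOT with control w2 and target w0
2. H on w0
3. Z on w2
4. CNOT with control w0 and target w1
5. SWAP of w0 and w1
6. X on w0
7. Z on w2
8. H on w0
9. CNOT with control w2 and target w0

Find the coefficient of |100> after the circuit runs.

The final state's coefficient on |100> equals -1/2.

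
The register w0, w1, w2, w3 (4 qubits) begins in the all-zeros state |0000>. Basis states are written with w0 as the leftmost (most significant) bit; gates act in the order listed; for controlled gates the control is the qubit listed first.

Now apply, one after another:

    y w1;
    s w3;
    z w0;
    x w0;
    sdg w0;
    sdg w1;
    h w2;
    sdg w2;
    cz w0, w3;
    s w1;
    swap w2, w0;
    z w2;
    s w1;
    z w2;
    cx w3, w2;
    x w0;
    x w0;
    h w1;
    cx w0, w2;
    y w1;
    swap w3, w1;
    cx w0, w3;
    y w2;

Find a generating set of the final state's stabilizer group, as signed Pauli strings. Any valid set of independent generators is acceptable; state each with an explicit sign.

The final state is stabilized by the group generated by +XIYI, +IIIX, +ZIZI, +IZII; other independent generating sets are equally valid.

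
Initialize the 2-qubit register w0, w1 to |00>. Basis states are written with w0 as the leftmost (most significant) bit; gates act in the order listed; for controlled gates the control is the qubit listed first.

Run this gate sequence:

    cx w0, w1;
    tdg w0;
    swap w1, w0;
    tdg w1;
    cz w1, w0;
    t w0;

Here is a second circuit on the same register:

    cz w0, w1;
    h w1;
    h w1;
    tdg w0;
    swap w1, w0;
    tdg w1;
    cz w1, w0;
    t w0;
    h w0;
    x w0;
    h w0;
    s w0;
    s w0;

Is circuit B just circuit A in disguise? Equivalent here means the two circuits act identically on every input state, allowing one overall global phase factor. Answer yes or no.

No, they are not equivalent — no single phase factor reconciles the two unitaries.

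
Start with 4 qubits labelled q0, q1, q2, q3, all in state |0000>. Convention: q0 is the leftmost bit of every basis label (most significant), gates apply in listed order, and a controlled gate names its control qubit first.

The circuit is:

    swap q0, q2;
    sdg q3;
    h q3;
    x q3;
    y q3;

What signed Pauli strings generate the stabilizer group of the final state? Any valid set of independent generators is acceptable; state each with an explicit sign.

The final state is stabilized by the group generated by -IIIX, +ZIII, +IZII, +IIZI; other independent generating sets are equally valid.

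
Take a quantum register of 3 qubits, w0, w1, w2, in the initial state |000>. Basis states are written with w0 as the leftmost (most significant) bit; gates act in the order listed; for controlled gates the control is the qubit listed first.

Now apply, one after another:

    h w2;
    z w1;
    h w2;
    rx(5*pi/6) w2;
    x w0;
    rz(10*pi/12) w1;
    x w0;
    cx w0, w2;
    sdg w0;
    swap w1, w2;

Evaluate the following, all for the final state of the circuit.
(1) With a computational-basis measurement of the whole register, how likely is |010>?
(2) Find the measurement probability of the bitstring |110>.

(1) Outcome |010> occurs with probability sqrt(3)/4 + 1/2.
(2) A full measurement returns |110> with probability 0.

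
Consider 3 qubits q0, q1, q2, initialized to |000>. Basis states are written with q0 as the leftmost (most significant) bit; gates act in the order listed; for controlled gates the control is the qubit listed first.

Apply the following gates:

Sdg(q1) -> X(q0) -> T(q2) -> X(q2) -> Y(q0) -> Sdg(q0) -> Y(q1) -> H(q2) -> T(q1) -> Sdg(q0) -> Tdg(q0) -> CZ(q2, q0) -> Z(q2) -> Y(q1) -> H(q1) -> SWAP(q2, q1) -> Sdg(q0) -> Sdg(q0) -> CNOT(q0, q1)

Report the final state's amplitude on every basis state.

The resulting statevector has amplitude -exp(3*I*pi/4)/2 on |000>, -exp(3*I*pi/4)/2 on |001>, -exp(3*I*pi/4)/2 on |010>, -exp(3*I*pi/4)/2 on |011>, 0 on |100>, 0 on |101>, 0 on |110>, 0 on |111>.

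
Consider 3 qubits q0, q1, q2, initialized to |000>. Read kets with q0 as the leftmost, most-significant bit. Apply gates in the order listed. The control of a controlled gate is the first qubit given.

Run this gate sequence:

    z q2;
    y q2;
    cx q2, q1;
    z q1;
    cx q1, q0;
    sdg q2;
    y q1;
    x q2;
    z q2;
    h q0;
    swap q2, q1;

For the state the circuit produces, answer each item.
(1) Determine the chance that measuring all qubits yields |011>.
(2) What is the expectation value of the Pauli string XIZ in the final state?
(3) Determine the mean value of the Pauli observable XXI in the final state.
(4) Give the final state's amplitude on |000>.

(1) Outcome |011> occurs with probability 0.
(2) The observable XIZ averages to -1.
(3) The observable XXI averages to 0.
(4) The amplitude on |000> is sqrt(2)*I/2.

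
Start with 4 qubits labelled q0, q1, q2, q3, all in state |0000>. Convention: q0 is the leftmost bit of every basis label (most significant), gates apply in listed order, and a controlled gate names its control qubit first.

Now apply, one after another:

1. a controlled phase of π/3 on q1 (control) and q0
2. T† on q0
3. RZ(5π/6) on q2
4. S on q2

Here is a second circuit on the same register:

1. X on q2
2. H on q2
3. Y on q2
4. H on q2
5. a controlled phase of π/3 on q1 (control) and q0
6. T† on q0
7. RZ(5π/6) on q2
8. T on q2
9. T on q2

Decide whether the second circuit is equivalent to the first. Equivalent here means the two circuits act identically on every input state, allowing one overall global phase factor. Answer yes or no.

No — the two circuits implement different unitaries, even allowing a global phase.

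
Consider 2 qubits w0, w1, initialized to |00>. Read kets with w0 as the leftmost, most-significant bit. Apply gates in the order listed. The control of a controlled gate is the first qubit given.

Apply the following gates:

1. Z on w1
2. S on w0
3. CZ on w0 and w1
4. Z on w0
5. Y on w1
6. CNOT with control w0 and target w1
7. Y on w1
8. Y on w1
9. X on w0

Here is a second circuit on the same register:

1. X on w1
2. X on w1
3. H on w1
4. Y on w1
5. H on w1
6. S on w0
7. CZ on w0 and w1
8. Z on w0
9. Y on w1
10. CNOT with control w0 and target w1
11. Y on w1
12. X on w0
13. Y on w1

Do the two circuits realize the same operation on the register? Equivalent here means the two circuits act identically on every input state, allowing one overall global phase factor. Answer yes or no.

No: there is an input state on which the two circuits produce genuinely different outputs (not merely differing by a phase).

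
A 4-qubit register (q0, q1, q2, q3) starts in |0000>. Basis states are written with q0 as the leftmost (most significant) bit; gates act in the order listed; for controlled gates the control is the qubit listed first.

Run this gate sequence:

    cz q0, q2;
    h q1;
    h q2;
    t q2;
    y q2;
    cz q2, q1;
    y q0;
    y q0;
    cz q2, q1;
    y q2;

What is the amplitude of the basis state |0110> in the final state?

The final state's coefficient on |0110> equals exp(I*pi/4)/2. Key observation: gates 5-10 undo each other exactly, leaving only the rest of the circuit to track.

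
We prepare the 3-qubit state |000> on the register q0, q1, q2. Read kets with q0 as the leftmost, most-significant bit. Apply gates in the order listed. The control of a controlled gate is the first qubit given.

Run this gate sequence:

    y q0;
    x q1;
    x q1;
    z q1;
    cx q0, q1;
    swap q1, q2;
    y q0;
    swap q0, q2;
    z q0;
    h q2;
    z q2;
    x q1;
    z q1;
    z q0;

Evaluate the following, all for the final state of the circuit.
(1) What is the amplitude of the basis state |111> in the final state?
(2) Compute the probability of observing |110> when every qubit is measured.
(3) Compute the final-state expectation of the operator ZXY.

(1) |111> carries amplitude sqrt(2)/2 in the final state.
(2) Outcome |110> occurs with probability 1/2.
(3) The observable ZXY averages to 0.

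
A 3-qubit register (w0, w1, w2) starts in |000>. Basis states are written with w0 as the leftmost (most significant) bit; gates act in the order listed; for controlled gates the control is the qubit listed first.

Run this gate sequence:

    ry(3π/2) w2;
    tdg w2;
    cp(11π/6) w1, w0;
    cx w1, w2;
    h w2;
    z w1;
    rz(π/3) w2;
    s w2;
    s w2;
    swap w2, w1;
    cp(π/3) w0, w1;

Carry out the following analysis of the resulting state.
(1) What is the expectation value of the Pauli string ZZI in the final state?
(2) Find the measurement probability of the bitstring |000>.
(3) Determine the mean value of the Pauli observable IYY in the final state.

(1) In the final state, ZZI has expectation -sqrt(2)/2.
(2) The probability of measuring |000> is 1/2 - sqrt(2)/4.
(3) The observable IYY averages to 0.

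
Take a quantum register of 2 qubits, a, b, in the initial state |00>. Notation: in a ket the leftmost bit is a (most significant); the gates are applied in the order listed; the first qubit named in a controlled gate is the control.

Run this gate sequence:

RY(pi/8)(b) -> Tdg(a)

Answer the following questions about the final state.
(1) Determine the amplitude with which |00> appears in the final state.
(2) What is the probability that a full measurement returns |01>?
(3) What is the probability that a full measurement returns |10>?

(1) The final state's coefficient on |00> equals cos(pi/16).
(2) Outcome |01> occurs with probability sin(pi/16)**2.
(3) The probability of measuring |10> is 0.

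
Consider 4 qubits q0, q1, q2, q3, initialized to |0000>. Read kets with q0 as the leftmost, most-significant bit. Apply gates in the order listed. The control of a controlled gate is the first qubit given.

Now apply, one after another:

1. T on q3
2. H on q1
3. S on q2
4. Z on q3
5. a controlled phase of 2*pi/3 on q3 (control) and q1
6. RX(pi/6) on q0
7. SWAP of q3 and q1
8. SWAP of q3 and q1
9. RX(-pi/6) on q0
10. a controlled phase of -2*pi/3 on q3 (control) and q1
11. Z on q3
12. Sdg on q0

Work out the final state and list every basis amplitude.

The resulting statevector has amplitude sqrt(2)/2 on |0000>, sqrt(2)/2 on |0100>, and 0 on every other basis state. Key observation: gates 4-11 undo each other exactly, leaving only the rest of the circuit to track.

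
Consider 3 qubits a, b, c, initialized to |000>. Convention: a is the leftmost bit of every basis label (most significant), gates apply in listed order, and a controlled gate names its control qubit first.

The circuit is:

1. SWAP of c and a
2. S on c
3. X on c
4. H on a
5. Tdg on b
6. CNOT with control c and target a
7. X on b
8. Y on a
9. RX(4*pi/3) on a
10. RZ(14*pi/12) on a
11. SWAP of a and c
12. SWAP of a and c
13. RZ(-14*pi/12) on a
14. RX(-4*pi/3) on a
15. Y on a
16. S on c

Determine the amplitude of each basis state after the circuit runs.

The resulting statevector has amplitude sqrt(2)*I/2 on |011>, sqrt(2)*I/2 on |111>, and 0 on every other basis state. Key observation: the block from step 8 through step 15 cancels to the identity and can be dropped.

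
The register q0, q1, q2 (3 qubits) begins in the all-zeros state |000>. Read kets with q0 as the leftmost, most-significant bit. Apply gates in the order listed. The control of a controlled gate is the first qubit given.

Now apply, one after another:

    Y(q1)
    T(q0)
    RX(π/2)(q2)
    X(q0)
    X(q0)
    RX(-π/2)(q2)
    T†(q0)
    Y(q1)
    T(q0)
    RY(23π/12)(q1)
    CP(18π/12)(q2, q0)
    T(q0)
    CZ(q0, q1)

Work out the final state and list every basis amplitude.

The resulting statevector has amplitude -sqrt(3*sqrt(2) + 6)/4 - sqrt(2 - sqrt(2))/4 on |000>, -sqrt(6 - 3*sqrt(2))/4 + sqrt(sqrt(2) + 2)/4 on |010>, and 0 on every other basis state. Key observation: gates 1-8 undo each other exactly, leaving only the rest of the circuit to track.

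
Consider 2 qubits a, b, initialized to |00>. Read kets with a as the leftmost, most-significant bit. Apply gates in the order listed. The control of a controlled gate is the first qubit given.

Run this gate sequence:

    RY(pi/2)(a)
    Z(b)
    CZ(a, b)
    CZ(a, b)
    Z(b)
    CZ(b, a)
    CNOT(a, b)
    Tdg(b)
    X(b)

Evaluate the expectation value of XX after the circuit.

In the final state, XX has expectation sqrt(2)/2. Key observation: steps 2-5 multiply out to the identity, so the circuit reduces to the remaining gates.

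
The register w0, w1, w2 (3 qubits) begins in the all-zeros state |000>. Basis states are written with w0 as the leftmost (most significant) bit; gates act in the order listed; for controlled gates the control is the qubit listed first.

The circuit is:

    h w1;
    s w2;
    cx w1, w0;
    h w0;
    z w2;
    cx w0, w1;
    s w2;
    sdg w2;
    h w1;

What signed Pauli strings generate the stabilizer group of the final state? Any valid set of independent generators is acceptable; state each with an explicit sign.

One valid set of independent stabilizer generators is -XXI, +ZZI, +IIZ (any independent generating set of the same group is equally correct).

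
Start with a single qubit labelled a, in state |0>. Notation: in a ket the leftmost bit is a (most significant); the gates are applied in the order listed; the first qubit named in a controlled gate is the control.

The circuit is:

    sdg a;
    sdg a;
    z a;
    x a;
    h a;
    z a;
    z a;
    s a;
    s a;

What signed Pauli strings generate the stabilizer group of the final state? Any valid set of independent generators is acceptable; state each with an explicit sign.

The final state is stabilized by the group generated by +X; other independent generating sets are equally valid.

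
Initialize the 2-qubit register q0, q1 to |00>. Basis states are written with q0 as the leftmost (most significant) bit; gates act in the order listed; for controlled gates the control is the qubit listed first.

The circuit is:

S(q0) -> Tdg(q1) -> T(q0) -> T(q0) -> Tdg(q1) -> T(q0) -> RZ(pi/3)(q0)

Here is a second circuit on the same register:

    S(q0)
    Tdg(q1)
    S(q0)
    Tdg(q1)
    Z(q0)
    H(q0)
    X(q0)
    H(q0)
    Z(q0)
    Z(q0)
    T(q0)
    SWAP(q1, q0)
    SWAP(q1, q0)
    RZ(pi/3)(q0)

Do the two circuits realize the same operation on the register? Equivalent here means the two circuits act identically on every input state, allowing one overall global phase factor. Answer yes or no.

Yes — the two circuits implement the same unitary up to a global phase.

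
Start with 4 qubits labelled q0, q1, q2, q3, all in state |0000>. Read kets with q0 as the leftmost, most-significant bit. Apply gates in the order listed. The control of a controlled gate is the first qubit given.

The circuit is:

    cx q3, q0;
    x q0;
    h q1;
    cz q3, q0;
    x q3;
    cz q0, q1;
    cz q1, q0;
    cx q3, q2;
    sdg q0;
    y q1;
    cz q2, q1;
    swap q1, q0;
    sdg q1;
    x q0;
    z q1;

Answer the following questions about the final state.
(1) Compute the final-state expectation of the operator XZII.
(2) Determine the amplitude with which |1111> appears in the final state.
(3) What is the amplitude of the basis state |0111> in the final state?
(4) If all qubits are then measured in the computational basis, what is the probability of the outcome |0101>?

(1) The observable XZII averages to -1.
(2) The final state's coefficient on |1111> equals -sqrt(2)*I/2.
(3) The amplitude on |0111> is -sqrt(2)*I/2.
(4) A full measurement returns |0101> with probability 0.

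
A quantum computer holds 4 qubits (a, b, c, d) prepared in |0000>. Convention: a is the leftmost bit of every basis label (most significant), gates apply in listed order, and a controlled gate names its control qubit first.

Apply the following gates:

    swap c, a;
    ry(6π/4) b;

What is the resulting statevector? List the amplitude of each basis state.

The final amplitudes are -sqrt(2)/2 on |0000>, sqrt(2)/2 on |0100>, and 0 on every other basis state.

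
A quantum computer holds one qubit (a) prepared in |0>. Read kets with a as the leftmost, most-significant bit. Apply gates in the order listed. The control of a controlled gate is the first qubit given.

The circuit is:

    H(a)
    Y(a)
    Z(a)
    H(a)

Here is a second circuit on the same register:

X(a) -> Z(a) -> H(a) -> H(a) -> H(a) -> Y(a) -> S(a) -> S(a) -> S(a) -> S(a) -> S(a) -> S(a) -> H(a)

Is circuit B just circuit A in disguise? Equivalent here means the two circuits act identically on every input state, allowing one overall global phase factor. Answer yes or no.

No: there is an input state on which the two circuits produce genuinely different outputs (not merely differing by a phase).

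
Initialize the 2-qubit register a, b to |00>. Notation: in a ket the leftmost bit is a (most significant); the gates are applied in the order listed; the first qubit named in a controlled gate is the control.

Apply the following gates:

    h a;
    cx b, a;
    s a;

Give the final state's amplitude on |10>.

The amplitude on |10> is sqrt(2)*I/2.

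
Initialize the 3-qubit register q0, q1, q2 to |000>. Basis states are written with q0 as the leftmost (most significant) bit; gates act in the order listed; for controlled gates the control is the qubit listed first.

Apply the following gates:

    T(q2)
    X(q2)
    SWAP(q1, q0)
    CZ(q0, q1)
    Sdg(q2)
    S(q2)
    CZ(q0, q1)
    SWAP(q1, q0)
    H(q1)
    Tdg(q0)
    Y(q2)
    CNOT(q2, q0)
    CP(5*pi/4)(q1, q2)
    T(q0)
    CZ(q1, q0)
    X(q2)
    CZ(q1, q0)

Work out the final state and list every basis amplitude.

After the circuit, the state carries amplitude -sqrt(2)*I/2 on |001>, -sqrt(2)*I/2 on |011>, and 0 on every other basis state. Key observation: gates 3-8 undo each other exactly, leaving only the rest of the circuit to track.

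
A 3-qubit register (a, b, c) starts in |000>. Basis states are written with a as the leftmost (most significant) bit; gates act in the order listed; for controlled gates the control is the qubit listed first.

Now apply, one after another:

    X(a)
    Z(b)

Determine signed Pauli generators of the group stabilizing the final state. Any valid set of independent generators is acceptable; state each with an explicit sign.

One valid set of independent stabilizer generators is -ZII, +IZI, +IIZ (any independent generating set of the same group is equally correct).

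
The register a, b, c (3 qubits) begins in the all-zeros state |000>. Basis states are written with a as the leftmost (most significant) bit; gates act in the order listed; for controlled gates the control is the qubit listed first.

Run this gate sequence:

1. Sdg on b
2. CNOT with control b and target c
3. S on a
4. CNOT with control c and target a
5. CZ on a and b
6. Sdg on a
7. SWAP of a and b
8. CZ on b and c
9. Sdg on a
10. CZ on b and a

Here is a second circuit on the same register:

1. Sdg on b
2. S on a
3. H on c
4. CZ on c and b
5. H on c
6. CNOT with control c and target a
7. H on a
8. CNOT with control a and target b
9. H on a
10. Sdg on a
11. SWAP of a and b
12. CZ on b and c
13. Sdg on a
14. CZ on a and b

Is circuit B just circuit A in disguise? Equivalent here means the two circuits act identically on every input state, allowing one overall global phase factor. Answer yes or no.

No, they are not equivalent — no single phase factor reconciles the two unitaries.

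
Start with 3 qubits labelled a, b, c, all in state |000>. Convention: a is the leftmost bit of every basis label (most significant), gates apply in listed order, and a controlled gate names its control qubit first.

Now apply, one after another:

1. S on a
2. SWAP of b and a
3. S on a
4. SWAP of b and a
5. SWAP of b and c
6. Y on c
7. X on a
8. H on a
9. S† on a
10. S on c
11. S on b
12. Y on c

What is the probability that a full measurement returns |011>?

Outcome |011> occurs with probability 0.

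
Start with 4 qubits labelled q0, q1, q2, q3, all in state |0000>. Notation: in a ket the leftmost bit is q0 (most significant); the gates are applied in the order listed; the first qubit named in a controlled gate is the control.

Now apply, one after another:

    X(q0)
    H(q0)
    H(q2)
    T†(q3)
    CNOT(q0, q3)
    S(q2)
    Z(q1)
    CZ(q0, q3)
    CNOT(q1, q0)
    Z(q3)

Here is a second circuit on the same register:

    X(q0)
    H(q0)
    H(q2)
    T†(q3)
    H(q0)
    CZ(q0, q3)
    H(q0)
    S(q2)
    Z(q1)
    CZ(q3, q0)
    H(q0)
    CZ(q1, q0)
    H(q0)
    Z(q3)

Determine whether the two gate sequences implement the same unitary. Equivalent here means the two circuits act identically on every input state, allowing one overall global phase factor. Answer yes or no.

No — the two circuits implement different unitaries, even allowing a global phase.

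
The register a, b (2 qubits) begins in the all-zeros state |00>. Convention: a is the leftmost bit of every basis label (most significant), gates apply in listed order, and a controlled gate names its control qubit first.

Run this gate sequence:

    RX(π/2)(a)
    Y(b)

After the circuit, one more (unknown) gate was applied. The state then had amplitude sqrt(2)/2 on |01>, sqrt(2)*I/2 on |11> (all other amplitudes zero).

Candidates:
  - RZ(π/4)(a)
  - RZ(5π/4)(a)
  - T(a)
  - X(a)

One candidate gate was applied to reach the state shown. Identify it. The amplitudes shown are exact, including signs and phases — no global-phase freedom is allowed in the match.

The unique candidate consistent with the amplitudes is X(a).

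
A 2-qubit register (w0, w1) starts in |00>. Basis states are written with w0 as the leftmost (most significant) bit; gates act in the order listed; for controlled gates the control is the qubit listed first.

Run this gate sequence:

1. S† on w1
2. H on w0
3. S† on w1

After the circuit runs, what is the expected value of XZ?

The observable XZ averages to 1.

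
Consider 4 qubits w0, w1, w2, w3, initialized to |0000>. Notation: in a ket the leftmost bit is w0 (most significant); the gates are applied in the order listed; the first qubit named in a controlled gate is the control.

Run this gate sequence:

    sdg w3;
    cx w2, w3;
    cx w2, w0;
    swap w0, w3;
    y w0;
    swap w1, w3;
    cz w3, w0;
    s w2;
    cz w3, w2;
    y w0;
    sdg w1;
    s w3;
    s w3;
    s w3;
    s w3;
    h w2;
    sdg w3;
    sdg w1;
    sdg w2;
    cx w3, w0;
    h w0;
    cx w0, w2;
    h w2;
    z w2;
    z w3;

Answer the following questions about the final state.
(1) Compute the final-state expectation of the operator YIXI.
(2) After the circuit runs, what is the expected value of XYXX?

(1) The expectation value of YIXI is 1.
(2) The observable XYXX averages to 0.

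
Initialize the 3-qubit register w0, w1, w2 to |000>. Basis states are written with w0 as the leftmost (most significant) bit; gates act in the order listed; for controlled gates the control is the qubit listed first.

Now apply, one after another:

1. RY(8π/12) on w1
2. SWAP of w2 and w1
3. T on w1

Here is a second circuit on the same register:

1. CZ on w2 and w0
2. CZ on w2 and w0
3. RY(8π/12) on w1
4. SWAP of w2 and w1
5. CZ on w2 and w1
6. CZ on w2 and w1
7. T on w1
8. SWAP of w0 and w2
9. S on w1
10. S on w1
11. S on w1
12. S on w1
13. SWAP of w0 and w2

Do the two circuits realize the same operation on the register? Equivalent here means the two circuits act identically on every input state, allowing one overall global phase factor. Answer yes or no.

Yes — the two circuits implement the same unitary up to a global phase.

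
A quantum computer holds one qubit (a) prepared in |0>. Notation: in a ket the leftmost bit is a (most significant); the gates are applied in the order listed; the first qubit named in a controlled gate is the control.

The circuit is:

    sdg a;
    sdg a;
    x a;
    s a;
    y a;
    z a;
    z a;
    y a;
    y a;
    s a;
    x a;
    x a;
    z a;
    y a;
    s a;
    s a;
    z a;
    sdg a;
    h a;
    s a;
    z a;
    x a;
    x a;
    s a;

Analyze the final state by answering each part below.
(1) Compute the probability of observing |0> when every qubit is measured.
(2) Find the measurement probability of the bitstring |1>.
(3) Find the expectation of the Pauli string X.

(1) Outcome |0> occurs with probability 1/2.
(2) The probability of measuring |1> is 1/2.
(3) In the final state, X has expectation -1.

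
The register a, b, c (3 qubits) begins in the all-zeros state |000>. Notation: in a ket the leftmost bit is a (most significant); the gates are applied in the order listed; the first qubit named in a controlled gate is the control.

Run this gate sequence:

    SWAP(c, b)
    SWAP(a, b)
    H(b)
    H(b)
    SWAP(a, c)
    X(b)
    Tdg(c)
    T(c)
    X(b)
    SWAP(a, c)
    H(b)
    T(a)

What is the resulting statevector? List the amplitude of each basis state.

The final amplitudes are sqrt(2)/2 on |000>, sqrt(2)/2 on |010>, and 0 on every other basis state.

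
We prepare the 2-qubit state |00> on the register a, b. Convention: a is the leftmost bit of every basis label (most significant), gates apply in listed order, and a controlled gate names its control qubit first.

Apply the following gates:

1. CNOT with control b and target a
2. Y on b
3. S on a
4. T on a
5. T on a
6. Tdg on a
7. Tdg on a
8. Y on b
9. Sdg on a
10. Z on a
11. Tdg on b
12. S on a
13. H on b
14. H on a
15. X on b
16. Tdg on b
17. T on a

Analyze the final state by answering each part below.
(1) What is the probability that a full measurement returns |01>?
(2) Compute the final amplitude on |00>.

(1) The probability of measuring |01> is 1/4.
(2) The amplitude on |00> is 1/2.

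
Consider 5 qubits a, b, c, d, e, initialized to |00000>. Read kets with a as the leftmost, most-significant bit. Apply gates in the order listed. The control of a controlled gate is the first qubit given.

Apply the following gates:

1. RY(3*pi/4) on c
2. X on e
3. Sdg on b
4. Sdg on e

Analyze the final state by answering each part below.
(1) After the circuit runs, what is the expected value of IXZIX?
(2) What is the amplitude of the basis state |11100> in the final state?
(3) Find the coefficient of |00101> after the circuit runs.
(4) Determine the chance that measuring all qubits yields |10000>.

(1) The observable IXZIX averages to 0.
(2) The amplitude on |11100> is 0.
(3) |00101> carries amplitude -I*sqrt(sqrt(2) + 2)/2 in the final state.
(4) A full measurement returns |10000> with probability 0.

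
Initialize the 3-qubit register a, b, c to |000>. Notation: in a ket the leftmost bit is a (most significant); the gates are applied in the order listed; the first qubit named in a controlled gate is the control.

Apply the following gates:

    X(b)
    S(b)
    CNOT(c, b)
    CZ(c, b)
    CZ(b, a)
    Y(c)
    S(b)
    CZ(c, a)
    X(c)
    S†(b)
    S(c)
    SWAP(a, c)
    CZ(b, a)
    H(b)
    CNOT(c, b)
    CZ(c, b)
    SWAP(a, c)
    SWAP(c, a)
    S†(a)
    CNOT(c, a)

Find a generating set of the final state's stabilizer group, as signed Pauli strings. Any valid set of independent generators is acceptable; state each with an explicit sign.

The final state is stabilized by the group generated by -IXI, +ZII, +IIZ; other independent generating sets are equally valid.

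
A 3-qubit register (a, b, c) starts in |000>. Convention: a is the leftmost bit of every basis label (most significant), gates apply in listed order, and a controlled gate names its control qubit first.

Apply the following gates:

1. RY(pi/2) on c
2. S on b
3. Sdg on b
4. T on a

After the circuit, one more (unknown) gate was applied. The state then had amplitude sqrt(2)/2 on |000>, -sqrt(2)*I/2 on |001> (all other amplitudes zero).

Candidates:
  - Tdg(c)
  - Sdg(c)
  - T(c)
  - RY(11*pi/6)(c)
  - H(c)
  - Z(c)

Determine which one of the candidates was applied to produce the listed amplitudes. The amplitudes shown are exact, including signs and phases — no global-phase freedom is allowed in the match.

The unique candidate consistent with the amplitudes is Sdg(c).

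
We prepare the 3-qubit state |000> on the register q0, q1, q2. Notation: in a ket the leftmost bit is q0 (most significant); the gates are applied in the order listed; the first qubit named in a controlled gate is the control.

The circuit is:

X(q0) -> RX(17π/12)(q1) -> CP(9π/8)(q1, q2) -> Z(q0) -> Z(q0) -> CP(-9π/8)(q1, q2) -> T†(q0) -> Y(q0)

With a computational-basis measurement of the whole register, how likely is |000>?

A full measurement returns |000> with probability -sqrt(6)/8 + sqrt(2)/8 + 1/2. Key observation: the block from step 3 through step 6 cancels to the identity and can be dropped.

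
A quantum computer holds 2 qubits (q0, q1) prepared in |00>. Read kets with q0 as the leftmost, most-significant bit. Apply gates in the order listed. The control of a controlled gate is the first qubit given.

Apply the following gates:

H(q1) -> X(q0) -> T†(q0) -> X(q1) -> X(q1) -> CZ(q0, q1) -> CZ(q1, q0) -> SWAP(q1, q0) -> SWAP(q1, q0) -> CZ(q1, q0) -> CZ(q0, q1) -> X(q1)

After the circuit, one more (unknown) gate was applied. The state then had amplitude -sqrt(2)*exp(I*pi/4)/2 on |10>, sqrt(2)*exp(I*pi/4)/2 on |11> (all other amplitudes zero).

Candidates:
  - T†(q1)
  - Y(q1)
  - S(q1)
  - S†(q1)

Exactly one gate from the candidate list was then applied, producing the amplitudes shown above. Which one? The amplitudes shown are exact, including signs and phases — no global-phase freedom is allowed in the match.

The unique candidate consistent with the amplitudes is Y(q1). Key observation: steps 5-12 multiply out to the identity, so the circuit reduces to the remaining gates.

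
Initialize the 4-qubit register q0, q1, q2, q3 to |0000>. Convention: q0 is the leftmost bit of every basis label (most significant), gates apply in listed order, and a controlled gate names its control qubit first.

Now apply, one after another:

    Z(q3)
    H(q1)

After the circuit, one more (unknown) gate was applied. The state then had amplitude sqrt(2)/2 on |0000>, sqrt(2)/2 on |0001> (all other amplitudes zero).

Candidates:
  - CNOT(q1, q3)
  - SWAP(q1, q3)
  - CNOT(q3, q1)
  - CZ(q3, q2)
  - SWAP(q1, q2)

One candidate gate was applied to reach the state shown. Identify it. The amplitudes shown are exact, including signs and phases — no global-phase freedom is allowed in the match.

The unique candidate consistent with the amplitudes is SWAP(q1, q3).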